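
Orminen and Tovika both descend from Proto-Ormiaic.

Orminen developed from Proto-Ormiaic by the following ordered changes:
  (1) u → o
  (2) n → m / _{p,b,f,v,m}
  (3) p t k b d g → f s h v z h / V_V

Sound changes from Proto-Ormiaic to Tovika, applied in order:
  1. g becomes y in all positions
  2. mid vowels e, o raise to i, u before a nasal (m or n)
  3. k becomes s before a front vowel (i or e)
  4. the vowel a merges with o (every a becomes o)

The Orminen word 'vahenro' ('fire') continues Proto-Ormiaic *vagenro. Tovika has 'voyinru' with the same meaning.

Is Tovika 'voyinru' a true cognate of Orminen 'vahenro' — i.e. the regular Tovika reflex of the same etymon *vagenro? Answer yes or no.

no

Derive the expected Tovika reflex of *vagenro:
Tovika: *vagenro > vayenro > vayinro > voyinro  (by unconditioned shift, pre-nasal raising, vowel merger)
The regular Tovika reflex would be 'voyinro', but the attested form is 'voyinru'. The correspondence is irregular, so they are not cognates (the Tovika form has a different source).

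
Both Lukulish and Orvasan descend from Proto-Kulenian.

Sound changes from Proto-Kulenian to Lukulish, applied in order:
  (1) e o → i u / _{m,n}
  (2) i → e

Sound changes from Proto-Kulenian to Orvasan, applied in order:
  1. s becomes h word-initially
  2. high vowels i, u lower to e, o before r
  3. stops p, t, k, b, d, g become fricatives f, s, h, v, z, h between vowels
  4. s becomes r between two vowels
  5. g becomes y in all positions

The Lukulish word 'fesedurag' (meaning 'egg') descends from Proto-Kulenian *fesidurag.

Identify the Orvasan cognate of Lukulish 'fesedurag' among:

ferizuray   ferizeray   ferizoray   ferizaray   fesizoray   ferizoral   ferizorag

Orvasan: start from *fesidurag.
  rule 1: no change — fesidurag
  rule 2 (pre-rhotic lowering): fesidurag → fesidorag
  rule 3 (intervocalic lenition): fesidorag → fesizorag
  rule 4 (rhotacism): fesizorag → ferizorag
  rule 5 (unconditioned shift): ferizorag → ferizoray
  ⇒ Orvasan ferizoray
Among the options, 'ferizoray' alone shows every Orvasan change applied in order.

ferizoray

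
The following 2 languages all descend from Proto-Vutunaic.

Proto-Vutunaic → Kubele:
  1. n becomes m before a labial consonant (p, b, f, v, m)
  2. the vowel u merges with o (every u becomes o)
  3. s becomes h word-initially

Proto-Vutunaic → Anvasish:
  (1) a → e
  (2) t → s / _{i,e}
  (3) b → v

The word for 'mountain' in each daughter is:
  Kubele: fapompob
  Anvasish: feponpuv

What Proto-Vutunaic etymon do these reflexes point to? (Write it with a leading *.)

Position 2: Kubele has a, Anvasish has e. Kubele preserves a here (none of its changes turn any other segment into a), so the proto-segment is *a.
Position 8: Kubele has b, Anvasish has v. Kubele preserves b here (none of its changes turn any other segment into b), so the proto-segment is *b.
Position 7: Kubele has o, Anvasish has u. Anvasish preserves u here (none of its changes turn any other segment into u), so the proto-segment is *u.
Continuing position by position gives *faponpub; check it forward:
Kubele: *faponpub
  faponpub → fapompub   [nasal place assimilation]
  fapompub → fapompob   [vowel merger]
  fapompob (rule 3 does not apply)
  giving Kubele fapompob.
Anvasish: start from *faponpub.
  rule 1 (vowel merger): faponpub → feponpub
  rule 2: no change — feponpub
  rule 3 (unconditioned shift): feponpub → feponpuv
  ⇒ Anvasish feponpuv
Only *faponpub yields all of Kubele fapompob, Anvasish feponpuv.

*faponpub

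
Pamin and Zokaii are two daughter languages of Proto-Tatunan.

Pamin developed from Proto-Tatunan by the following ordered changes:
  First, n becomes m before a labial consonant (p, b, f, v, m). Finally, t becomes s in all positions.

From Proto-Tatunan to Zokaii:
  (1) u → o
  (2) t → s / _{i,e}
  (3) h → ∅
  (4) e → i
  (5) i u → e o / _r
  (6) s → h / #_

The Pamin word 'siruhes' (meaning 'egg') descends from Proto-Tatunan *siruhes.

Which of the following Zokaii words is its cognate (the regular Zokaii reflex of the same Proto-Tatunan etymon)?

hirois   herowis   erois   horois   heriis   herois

Zokaii: *siruhes
  siruhes → sirohes   [vowel merger]
  sirohes (rule 2 does not apply)
  sirohes → siroes   [h-loss]
  siroes → sirois   [vowel merger]
  sirois → serois   [pre-rhotic lowering]
  serois → herois   [debuccalisation]
  giving Zokaii herois.
Only 'herois' matches the regular Zokaii development of *siruhes.

herois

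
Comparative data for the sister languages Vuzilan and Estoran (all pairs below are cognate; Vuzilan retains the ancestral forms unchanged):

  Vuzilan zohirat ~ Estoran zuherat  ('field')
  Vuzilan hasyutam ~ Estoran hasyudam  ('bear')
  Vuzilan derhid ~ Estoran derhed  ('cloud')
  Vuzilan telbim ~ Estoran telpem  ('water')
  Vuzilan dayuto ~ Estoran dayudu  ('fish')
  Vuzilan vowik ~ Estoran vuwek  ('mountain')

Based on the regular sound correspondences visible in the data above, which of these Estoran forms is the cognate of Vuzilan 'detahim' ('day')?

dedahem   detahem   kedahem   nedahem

dedahem

hasyutam ~ hasyudam — Vuzilan t corresponds to Estoran d between vowels (before a back vowel).
telbim ~ telpem — Vuzilan i corresponds to Estoran e after a consonant, before a nasal.
Applying these to Vuzilan 'detahim':
  detahim → dedahim   (t→d between vowels (before a back vowel))
  dedahim → dedahem   (i→e after a consonant, before a nasal)
So the Estoran cognate is 'dedahem'.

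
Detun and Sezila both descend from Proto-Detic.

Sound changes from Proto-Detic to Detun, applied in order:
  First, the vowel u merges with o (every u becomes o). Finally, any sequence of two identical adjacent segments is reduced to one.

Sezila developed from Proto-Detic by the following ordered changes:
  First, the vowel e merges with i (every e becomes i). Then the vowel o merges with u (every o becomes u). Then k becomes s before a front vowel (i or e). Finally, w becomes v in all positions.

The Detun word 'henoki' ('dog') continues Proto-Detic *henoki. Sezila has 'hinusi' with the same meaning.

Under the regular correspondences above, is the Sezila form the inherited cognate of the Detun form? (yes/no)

Derive the expected Sezila reflex of *henoki:
Sezila: *henoki
  henoki → hinoki   [vowel merger]
  hinoki → hinuki   [vowel merger]
  hinuki → hinusi   [palatalisation]
  hinusi (rule 4 does not apply)
  giving Sezila hinusi.
Sezila 'hinusi' matches the regular reflex exactly, so the pair is cognate.

yes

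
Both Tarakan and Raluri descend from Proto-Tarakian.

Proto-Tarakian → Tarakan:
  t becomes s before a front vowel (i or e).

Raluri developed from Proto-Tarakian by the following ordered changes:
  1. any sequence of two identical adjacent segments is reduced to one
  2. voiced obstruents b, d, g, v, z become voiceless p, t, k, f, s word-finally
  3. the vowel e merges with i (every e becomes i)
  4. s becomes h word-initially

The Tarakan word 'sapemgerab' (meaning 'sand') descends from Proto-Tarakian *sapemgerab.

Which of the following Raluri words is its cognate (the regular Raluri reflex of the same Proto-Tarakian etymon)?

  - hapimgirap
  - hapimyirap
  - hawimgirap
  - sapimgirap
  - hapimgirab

Raluri: *sapemgerab
  sapemgerab (rule 1 does not apply)
  sapemgerab → sapemgerap   [final devoicing]
  sapemgerap → sapimgirap   [vowel merger]
  sapimgirap → hapimgirap   [debuccalisation]
  giving Raluri hapimgirap.
Only 'hapimgirap' matches the regular Raluri development of *sapemgerab.

hapimgirap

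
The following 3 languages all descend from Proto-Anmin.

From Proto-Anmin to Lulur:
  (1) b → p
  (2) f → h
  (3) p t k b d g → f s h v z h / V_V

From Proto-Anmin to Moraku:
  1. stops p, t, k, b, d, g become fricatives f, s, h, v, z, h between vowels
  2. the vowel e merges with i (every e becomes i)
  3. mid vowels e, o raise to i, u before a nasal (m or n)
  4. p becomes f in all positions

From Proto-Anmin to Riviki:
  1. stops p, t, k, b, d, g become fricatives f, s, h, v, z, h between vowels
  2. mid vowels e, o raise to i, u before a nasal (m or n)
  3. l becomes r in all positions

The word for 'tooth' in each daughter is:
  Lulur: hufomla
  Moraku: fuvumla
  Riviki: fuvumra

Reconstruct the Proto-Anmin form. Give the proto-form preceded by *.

*fubomla

Position 4: Lulur has o, Moraku has u, Riviki has u. Lulur preserves o here (none of its changes turn any other segment into o), so the proto-segment is *o.
Position 1: Lulur has h, Moraku has f, Riviki has f. Taking the neighbouring segments as reconstructed: Lulur h could go back to *f or *h; Moraku f could go back to *p or *f; Riviki f can only go back to *f — the one source consistent with every daughter is *f.
Verify the candidate proto-form against each daughter:
Lulur: *fubomla > fupomla > hupomla > hufomla  (by unconditioned shift, unconditioned shift, intervocalic lenition)
Moraku: *fubomla
  fubomla → fuvomla   [intervocalic lenition]
  fuvomla (rule 2 does not apply)
  fuvomla → fuvumla   [pre-nasal raising]
  fuvumla (rule 4 does not apply)
  giving Moraku fuvumla.
Riviki: *fubomla
  fubomla → fuvomla   [intervocalic lenition]
  fuvomla → fuvumla   [pre-nasal raising]
  fuvumla → fuvumra   [unconditioned shift]
  giving Riviki fuvumra.
No other proto-form is consistent with every reflex, so the reconstruction is *fubomla.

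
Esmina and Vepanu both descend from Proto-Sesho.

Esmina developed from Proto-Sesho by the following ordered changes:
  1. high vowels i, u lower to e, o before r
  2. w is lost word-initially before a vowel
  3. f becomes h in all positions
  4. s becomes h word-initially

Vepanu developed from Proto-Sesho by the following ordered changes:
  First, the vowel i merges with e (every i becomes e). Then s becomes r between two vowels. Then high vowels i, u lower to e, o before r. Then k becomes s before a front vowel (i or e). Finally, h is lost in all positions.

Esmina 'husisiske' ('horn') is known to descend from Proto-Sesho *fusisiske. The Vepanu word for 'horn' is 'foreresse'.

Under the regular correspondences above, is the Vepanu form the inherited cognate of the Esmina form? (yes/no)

Derive the expected Vepanu reflex of *fusisiske:
Vepanu: *fusisiske > fuseseske > furereske > forereske > foreresse  (by vowel merger, rhotacism, pre-rhotic lowering, palatalisation)
Vepanu 'foreresse' matches the regular reflex exactly, so the pair is cognate.

yes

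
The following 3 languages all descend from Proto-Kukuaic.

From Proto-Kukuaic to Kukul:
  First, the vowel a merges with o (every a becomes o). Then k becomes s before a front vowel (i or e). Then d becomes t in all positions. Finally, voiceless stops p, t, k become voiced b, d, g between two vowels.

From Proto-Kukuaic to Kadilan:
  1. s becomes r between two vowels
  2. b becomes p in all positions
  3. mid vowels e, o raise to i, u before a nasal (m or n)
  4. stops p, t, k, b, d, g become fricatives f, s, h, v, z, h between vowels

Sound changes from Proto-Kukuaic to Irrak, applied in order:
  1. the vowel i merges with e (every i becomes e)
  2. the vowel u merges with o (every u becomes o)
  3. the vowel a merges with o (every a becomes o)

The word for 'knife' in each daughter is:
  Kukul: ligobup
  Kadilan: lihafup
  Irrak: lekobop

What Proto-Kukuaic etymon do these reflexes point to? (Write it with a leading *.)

Position 2: Kukul has i, Kadilan has i, Irrak has e. Kukul preserves i here (none of its changes turn any other segment into i), so the proto-segment is *i.
Position 4: Kukul has o, Kadilan has a, Irrak has o. Kadilan preserves a here (none of its changes turn any other segment into a), so the proto-segment is *a.
Position 3: Kukul has g, Kadilan has h, Irrak has k. Irrak preserves k here (none of its changes turn any other segment into k), so the proto-segment is *k.
This points to *likabup. Verify forward in each daughter:
Kukul: *likabup > likobup > ligobup  (by vowel merger, intervocalic voicing)
Kadilan: *likabup > likapup > lihafup  (by unconditioned shift, intervocalic lenition)
Irrak: *likabup
  likabup → lekabup   [vowel merger]
  lekabup → lekabop   [vowel merger]
  lekabop → lekobop   [vowel merger]
  giving Irrak lekobop.
Only *likabup yields all of Kukul ligobup, Kadilan lihafup, Irrak lekobop.

*likabup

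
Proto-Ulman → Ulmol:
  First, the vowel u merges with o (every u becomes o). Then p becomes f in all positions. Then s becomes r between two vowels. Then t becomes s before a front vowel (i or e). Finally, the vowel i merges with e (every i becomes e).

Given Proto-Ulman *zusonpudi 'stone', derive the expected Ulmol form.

zoronfode

Ulmol: start from *zusonpudi.
  rule 1 (vowel merger): zusonpudi → zosonpodi
  rule 2 (unconditioned shift): zosonpodi → zosonfodi
  rule 3 (rhotacism): zosonfodi → zoronfodi
  rule 4: no change — zoronfodi
  rule 5 (vowel merger): zoronfodi → zoronfode
  ⇒ Ulmol zoronfode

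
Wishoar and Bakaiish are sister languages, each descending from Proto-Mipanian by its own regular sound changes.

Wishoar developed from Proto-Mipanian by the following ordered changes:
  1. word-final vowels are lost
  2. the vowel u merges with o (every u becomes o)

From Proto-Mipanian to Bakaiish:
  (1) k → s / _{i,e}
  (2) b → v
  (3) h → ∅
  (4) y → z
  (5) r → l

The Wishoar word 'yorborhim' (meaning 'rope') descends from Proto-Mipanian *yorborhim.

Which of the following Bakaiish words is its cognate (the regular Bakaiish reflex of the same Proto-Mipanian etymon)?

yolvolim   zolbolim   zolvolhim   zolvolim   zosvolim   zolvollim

zolvolim

Bakaiish: *yorborhim
  yorborhim (rule 1 does not apply)
  yorborhim → yorvorhim   [unconditioned shift]
  yorvorhim → yorvorim   [h-loss]
  yorvorim → zorvorim   [unconditioned shift]
  zorvorim → zolvolim   [unconditioned shift]
  giving Bakaiish zolvolim.
The other candidates each miss or misapply at least one Bakaiish change.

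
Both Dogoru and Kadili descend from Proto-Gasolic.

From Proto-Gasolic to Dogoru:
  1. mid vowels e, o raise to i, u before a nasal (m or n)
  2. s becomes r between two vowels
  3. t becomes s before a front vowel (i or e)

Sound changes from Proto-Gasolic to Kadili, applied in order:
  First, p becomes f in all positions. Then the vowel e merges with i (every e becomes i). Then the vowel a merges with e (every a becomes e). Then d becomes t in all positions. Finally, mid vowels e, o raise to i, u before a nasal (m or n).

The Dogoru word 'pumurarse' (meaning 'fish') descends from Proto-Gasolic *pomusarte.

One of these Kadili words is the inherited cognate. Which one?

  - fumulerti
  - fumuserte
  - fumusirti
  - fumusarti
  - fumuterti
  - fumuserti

Kadili: *pomusarte > fomusarte > fomusarti > fomuserti > fumuserti  (by unconditioned shift, vowel merger, vowel merger, pre-nasal raising)
Among the options, 'fumuserti' alone shows every Kadili change applied in order.

fumuserti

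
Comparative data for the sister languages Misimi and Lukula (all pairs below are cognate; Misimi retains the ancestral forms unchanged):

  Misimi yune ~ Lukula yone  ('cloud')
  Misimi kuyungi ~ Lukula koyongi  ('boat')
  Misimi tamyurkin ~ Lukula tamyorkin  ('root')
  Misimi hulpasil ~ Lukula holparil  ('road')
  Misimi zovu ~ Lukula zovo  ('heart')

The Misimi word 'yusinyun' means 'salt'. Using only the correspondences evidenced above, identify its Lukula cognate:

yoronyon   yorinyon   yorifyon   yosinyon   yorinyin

kuyungi ~ koyongi, hulpasil ~ holparil — Misimi u corresponds to Lukula o after a consonant, before a consonant other than r, m, n, p, b, f, v.
hulpasil ~ holparil — Misimi s corresponds to Lukula r between vowels (before a front vowel).
yune ~ yone, kuyungi ~ koyongi — Misimi u corresponds to Lukula o after a consonant, before a nasal.
Applying these to Misimi 'yusinyun':
  yusinyun → yosinyun   (u→o after a consonant, before a consonant other than r, m, n, p, b, f, v)
  yosinyun → yorinyun   (s→r between vowels (before a front vowel))
  yorinyun → yorinyon   (u→o after a consonant, before a nasal)
So the Lukula cognate is 'yorinyon'.

yorinyon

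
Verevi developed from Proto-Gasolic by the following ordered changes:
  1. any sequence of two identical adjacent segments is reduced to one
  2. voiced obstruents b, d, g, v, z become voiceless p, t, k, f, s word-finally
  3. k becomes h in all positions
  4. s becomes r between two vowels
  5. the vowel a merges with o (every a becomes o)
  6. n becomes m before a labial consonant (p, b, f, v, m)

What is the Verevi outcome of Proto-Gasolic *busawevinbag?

burowevimboh

Verevi: start from *busawevinbag.
  rule 1: no change — busawevinbag
  rule 2 (final devoicing): busawevinbag → busawevinbak
  rule 3 (unconditioned shift): busawevinbak → busawevinbah
  rule 4 (rhotacism): busawevinbah → burawevinbah
  rule 5 (vowel merger): burawevinbah → burowevinboh
  rule 6 (nasal place assimilation): burowevinboh → burowevimboh
  ⇒ Verevi burowevimboh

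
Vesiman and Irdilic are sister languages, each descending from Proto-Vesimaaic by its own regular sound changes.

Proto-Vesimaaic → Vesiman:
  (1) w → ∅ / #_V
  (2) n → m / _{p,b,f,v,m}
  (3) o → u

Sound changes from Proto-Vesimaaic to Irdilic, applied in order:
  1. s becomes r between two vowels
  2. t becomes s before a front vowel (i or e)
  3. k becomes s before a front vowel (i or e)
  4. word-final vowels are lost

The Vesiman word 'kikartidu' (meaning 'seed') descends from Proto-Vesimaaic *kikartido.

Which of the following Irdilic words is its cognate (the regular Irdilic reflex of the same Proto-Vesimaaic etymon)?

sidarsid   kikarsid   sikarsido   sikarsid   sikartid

Irdilic: start from *kikartido.
  rule 1: no change — kikartido
  rule 2 (palatalisation): kikartido → kikarsido
  rule 3 (palatalisation): kikarsido → sikarsido
  rule 4 (apocope): sikarsido → sikarsid
  ⇒ Irdilic sikarsid
Among the options, 'sikarsid' alone shows every Irdilic change applied in order.

sikarsid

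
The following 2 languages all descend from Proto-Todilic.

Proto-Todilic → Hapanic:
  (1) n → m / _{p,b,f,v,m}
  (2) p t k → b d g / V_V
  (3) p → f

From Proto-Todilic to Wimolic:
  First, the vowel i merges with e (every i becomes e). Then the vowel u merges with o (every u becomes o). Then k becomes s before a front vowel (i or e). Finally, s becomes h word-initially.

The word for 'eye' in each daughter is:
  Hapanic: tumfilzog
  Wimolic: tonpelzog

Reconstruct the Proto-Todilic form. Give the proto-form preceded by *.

*tunpilzog

Position 5: Hapanic has i, Wimolic has e. Hapanic preserves i here (none of its changes turn any other segment into i), so the proto-segment is *i.
Position 3: Hapanic has m, Wimolic has n. Wimolic preserves n here (none of its changes turn any other segment into n), so the proto-segment is *n.
Verify the candidate proto-form against each daughter:
Hapanic: *tunpilzog
  tunpilzog → tumpilzog   [nasal place assimilation]
  tumpilzog (rule 2 does not apply)
  tumpilzog → tumfilzog   [unconditioned shift]
  giving Hapanic tumfilzog.
Wimolic: start from *tunpilzog.
  rule 1 (vowel merger): tunpilzog → tunpelzog
  rule 2 (vowel merger): tunpelzog → tonpelzog
  rule 3: no change — tonpelzog
  rule 4: no change — tonpelzog
  ⇒ Wimolic tonpelzog
No other proto-form is consistent with every reflex, so the reconstruction is *tunpilzog.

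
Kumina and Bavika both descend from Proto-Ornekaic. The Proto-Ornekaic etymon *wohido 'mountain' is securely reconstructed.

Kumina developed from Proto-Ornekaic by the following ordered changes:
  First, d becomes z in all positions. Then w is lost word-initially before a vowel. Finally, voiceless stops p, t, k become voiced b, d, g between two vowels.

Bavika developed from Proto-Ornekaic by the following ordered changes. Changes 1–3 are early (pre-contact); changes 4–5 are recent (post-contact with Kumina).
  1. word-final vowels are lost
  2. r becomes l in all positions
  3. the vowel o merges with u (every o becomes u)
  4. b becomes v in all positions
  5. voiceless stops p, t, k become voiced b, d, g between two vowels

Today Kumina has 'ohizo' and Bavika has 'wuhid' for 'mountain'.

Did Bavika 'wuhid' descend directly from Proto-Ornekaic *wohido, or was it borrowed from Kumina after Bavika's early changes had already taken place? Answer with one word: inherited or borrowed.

If inherited, *wohido would pass through all of Bavika's changes:
Bavika: *wohido > wohid > wuhid  (by apocope, vowel merger)
If borrowed from Kumina 'ohizo' after the early changes, it would undergo only the recent ones:
  rule 4 (unconditioned shift): no change (ohizo)
  rule 5 (intervocalic voicing): no change (ohizo)
  ⇒ as a loan: ohizo
Bavika 'wuhid' matches the inherited outcome exactly, so it is an inherited cognate, not a loan.

inherited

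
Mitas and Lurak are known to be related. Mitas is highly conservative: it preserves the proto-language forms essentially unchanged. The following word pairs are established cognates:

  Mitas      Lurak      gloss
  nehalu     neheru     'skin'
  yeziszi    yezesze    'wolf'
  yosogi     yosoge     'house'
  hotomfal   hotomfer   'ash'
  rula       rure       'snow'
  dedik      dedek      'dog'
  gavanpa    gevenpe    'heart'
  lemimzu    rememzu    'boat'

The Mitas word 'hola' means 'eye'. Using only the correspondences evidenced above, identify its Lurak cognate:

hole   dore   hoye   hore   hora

hore

rula ~ rure — Mitas l corresponds to Lurak r between vowels (before a back vowel).
rula ~ rure, gavanpa ~ gevenpe — Mitas a corresponds to Lurak e word-finally.
Applying these to Mitas 'hola':
  hola → hora   (l→r between vowels (before a back vowel))
  hora → hore   (a→e word-finally)
So the Lurak cognate is 'hore'.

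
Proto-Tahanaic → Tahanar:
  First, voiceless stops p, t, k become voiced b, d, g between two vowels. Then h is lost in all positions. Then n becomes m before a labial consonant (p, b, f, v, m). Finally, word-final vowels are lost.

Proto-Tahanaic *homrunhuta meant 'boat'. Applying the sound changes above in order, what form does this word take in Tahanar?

omrunud

Tahanar: *homrunhuta > homrunhuda > omrunuda > omrunud  (by intervocalic voicing, h-loss, apocope)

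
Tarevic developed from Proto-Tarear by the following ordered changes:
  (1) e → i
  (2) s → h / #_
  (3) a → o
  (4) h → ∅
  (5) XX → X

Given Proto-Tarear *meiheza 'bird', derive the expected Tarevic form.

Tarevic: *meiheza
  meiheza → miihiza   [vowel merger]
  miihiza (rule 2 does not apply)
  miihiza → miihizo   [vowel merger]
  miihizo → miiizo   [h-loss]
  miiizo → mizo   [degemination]
  giving Tarevic mizo.

mizo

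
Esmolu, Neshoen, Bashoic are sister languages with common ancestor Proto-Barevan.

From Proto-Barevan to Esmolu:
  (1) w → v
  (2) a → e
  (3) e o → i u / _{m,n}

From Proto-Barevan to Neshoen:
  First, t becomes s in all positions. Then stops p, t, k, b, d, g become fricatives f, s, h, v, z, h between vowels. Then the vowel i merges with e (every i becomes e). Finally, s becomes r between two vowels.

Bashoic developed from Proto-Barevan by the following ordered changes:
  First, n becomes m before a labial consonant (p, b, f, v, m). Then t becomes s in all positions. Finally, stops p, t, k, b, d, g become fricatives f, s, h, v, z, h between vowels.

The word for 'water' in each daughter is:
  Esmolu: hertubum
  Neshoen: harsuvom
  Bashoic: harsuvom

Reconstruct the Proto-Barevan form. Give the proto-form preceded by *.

*hartubom

Position 4: Esmolu has t, Neshoen has s, Bashoic has s. Esmolu preserves t here (none of its changes turn any other segment into t), so the proto-segment is *t.
Position 7: Esmolu has u, Neshoen has o, Bashoic has o. Neshoen preserves o here (none of its changes turn any other segment into o), so the proto-segment is *o.
This points to *hartubom. Verify forward in each daughter:
Esmolu: *hartubom > hertubom > hertubum  (by vowel merger, pre-nasal raising)
Neshoen: *hartubom > harsubom > harsuvom  (by unconditioned shift, intervocalic lenition)
Bashoic: *hartubom
  hartubom (rule 1 does not apply)
  hartubom → harsubom   [unconditioned shift]
  harsubom → harsuvom   [intervocalic lenition]
  giving Bashoic harsuvom.
*hartubom is the unique common source.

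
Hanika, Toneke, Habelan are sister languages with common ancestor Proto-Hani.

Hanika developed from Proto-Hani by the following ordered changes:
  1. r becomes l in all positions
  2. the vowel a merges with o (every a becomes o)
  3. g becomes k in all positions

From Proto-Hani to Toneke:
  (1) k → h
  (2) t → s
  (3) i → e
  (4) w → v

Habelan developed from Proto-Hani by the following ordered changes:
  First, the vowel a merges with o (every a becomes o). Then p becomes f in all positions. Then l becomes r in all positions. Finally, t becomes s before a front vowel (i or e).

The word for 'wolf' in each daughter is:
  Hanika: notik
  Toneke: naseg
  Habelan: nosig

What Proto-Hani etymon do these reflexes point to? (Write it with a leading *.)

Position 3: Hanika has t, Toneke has s, Habelan has s. Hanika preserves t here (none of its changes turn any other segment into t), so the proto-segment is *t.
Position 2: Hanika has o, Toneke has a, Habelan has o. Toneke preserves a here (none of its changes turn any other segment into a), so the proto-segment is *a.
Position 4: Hanika has i, Toneke has e, Habelan has i. Hanika preserves i here (none of its changes turn any other segment into i), so the proto-segment is *i.
Verify the candidate proto-form against each daughter:
Hanika: start from *natig.
  rule 1: no change — natig
  rule 2 (vowel merger): natig → notig
  rule 3 (unconditioned shift): notig → notik
  ⇒ Hanika notik
Toneke: start from *natig.
  rule 1: no change — natig
  rule 2 (unconditioned shift): natig → nasig
  rule 3 (vowel merger): nasig → naseg
  rule 4: no change — naseg
  ⇒ Toneke naseg
Habelan: start from *natig.
  rule 1 (vowel merger): natig → notig
  rule 2: no change — notig
  rule 3: no change — notig
  rule 4 (palatalisation): notig → nosig
  ⇒ Habelan nosig
Only *natig yields all of Hanika notik, Toneke naseg, Habelan nosig.

*natig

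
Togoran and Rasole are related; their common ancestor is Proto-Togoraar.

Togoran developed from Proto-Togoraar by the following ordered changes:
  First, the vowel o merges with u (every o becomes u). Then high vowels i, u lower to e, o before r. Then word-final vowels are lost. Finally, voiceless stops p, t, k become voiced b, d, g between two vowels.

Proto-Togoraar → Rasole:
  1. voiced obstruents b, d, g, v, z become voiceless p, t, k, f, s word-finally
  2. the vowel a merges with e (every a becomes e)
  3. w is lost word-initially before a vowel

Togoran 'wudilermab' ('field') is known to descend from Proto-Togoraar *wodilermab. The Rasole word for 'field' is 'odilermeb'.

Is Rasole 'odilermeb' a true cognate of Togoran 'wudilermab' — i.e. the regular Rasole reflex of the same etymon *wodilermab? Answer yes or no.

no

Derive the expected Rasole reflex of *wodilermab:
Rasole: *wodilermab
  wodilermab → wodilermap   [final devoicing]
  wodilermap → wodilermep   [vowel merger]
  wodilermep → odilermep   [glide loss]
  giving Rasole odilermep.
The regular Rasole reflex would be 'odilermep', but the attested form is 'odilermeb'. The correspondence is irregular, so they are not cognates (the Rasole form has a different source).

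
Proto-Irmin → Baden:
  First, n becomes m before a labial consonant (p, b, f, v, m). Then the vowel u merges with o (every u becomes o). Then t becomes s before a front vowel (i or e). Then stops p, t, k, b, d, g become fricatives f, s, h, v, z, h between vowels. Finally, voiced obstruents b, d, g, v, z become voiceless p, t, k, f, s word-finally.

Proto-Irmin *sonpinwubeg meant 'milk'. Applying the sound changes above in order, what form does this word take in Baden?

Baden: *sonpinwubeg
  sonpinwubeg → sompinwubeg   [nasal place assimilation]
  sompinwubeg → sompinwobeg   [vowel merger]
  sompinwobeg (rule 3 does not apply)
  sompinwobeg → sompinwoveg   [intervocalic lenition]
  sompinwoveg → sompinwovek   [final devoicing]
  giving Baden sompinwovek.

sompinwovek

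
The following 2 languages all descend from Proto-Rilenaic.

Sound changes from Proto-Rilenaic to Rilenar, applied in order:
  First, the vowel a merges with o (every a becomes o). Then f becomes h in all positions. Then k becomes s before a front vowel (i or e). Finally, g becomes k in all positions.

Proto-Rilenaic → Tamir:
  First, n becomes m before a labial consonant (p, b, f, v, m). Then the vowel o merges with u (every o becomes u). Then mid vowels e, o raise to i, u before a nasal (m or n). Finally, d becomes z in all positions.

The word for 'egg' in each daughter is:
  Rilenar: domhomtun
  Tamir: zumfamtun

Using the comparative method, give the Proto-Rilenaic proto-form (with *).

Position 5: Rilenar has o, Tamir has a. Tamir preserves a here (none of its changes turn any other segment into a), so the proto-segment is *a.
Position 2: Rilenar has o, Tamir has u. Taking the neighbouring segments as reconstructed: Rilenar o could go back to *a or *o; Tamir u could go back to *o or *u — the one source consistent with every daughter is *o.
Position 4: Rilenar has h, Tamir has f. Tamir preserves f here (none of its changes turn any other segment into f), so the proto-segment is *f.
This points to *domfamtun. Verify forward in each daughter:
Rilenar: *domfamtun > domfomtun > domhomtun  (by vowel merger, unconditioned shift)
Tamir: *domfamtun
  domfamtun (rule 1 does not apply)
  domfamtun → dumfamtun   [vowel merger]
  dumfamtun (rule 3 does not apply)
  dumfamtun → zumfamtun   [unconditioned shift]
  giving Tamir zumfamtun.
Only *domfamtun yields all of Rilenar domhomtun, Tamir zumfamtun.

*domfamtun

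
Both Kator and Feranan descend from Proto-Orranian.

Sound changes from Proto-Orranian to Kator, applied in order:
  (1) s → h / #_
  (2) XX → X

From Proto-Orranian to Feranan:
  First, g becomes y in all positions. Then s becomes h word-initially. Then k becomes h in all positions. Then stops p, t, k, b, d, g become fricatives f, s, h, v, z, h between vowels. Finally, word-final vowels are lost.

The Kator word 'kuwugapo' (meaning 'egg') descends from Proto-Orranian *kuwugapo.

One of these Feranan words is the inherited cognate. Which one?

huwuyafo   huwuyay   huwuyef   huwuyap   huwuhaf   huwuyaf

Feranan: start from *kuwugapo.
  rule 1 (unconditioned shift): kuwugapo → kuwuyapo
  rule 2: no change — kuwuyapo
  rule 3 (unconditioned shift): kuwuyapo → huwuyapo
  rule 4 (intervocalic lenition): huwuyapo → huwuyafo
  rule 5 (apocope): huwuyafo → huwuyaf
  ⇒ Feranan huwuyaf
Among the options, 'huwuyaf' alone shows every Feranan change applied in order.

huwuyaf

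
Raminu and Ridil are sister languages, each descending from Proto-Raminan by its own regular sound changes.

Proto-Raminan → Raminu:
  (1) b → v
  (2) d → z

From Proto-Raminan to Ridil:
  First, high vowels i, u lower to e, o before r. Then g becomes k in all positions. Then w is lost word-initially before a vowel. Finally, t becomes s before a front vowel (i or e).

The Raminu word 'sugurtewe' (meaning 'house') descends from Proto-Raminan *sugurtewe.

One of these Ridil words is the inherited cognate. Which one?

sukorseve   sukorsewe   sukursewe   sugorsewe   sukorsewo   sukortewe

Ridil: start from *sugurtewe.
  rule 1 (pre-rhotic lowering): sugurtewe → sugortewe
  rule 2 (unconditioned shift): sugortewe → sukortewe
  rule 3: no change — sukortewe
  rule 4 (palatalisation): sukortewe → sukorsewe
  ⇒ Ridil sukorsewe
Among the options, 'sukorsewe' alone shows every Ridil change applied in order.

sukorsewe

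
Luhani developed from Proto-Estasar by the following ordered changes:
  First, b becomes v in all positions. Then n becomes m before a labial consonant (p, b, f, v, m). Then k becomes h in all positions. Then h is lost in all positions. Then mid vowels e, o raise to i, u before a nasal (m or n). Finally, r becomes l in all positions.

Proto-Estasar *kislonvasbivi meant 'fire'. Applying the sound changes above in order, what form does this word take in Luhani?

islumvasvivi

Luhani: start from *kislonvasbivi.
  rule 1 (unconditioned shift): kislonvasbivi → kislonvasvivi
  rule 2 (nasal place assimilation): kislonvasvivi → kislomvasvivi
  rule 3 (unconditioned shift): kislomvasvivi → hislomvasvivi
  rule 4 (h-loss): hislomvasvivi → islomvasvivi
  rule 5 (pre-nasal raising): islomvasvivi → islumvasvivi
  rule 6: no change — islumvasvivi
  ⇒ Luhani islumvasvivi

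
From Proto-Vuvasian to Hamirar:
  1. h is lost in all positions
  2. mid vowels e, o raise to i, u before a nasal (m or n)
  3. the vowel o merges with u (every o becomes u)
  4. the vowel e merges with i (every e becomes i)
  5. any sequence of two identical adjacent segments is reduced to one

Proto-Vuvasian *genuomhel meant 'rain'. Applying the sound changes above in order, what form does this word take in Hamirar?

Hamirar: *genuomhel
  genuomhel → genuomel   [h-loss]
  genuomel → ginuumel   [pre-nasal raising]
  ginuumel (rule 3 does not apply)
  ginuumel → ginuumil   [vowel merger]
  ginuumil → ginumil   [degemination]
  giving Hamirar ginumil.

ginumil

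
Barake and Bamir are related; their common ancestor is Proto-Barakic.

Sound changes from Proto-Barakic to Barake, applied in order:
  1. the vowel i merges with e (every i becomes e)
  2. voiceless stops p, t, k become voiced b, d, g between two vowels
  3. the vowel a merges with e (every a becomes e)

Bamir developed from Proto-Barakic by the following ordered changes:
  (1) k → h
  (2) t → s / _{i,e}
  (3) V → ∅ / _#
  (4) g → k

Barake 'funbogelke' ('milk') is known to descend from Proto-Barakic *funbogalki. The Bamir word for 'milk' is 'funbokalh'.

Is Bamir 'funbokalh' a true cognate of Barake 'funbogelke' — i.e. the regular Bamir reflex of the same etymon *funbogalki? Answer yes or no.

Derive the expected Bamir reflex of *funbogalki:
Bamir: *funbogalki
  funbogalki → funbogalhi   [unconditioned shift]
  funbogalhi (rule 2 does not apply)
  funbogalhi → funbogalh   [apocope]
  funbogalh → funbokalh   [unconditioned shift]
  giving Bamir funbokalh.
Bamir 'funbokalh' matches the regular reflex exactly, so the pair is cognate.

yes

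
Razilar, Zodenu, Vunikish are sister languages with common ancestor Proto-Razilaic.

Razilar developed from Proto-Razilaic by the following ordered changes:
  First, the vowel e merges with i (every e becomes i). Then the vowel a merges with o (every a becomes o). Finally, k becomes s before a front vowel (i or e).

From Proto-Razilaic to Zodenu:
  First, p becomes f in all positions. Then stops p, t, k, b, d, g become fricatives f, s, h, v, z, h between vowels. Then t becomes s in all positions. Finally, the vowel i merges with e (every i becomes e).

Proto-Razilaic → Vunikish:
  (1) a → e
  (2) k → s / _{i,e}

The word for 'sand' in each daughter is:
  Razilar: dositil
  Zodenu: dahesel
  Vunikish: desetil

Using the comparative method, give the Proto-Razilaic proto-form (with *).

Position 3: Razilar has s, Zodenu has h, Vunikish has s. Taking the neighbouring segments as reconstructed: Razilar s could go back to *k or *s; Zodenu h could go back to *k or *g or *h; Vunikish s could go back to *k or *s — the one source consistent with every daughter is *k.
Position 4: Razilar has i, Zodenu has e, Vunikish has e. Taking the neighbouring segments as reconstructed: Razilar i could go back to *e or *i; Zodenu e could go back to *e or *i; Vunikish e could go back to *a or *e — the one source consistent with every daughter is *e.
Continuing position by position gives *daketil; check it forward:
Razilar: start from *daketil.
  rule 1 (vowel merger): daketil → dakitil
  rule 2 (vowel merger): dakitil → dokitil
  rule 3 (palatalisation): dokitil → dositil
  ⇒ Razilar dositil
Zodenu: *daketil
  daketil (rule 1 does not apply)
  daketil → dahesil   [intervocalic lenition]
  dahesil (rule 3 does not apply)
  dahesil → dahesel   [vowel merger]
  giving Zodenu dahesel.
Vunikish: start from *daketil.
  rule 1 (vowel merger): daketil → deketil
  rule 2 (palatalisation): deketil → desetil
  ⇒ Vunikish desetil
*daketil is the unique common source.

*daketil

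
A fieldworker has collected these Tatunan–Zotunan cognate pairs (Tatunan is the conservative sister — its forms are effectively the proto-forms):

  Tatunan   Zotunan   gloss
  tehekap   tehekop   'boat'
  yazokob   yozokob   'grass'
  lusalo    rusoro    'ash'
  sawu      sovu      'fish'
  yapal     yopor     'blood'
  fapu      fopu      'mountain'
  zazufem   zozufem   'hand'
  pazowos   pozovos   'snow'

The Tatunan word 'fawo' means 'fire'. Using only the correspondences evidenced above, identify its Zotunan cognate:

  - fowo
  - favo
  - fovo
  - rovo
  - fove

yazokob ~ yozokob, lusalo ~ rusoro — Tatunan a corresponds to Zotunan o after a consonant, before a consonant other than r, m, n, p, b, f, v.
pazowos ~ pozovos — Tatunan w corresponds to Zotunan v between vowels (before a back vowel).
Applying these to Tatunan 'fawo':
  fawo → fowo   (a→o after a consonant, before a consonant other than r, m, n, p, b, f, v)
  fowo → fovo   (w→v between vowels (before a back vowel))
So the Zotunan cognate is 'fovo'.

fovo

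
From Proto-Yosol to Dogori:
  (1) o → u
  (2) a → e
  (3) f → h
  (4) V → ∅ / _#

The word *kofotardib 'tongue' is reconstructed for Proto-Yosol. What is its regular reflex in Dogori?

kuhuterdib

Dogori: start from *kofotardib.
  rule 1 (vowel merger): kofotardib → kufutardib
  rule 2 (vowel merger): kufutardib → kufuterdib
  rule 3 (unconditioned shift): kufuterdib → kuhuterdib
  rule 4: no change — kuhuterdib
  ⇒ Dogori kuhuterdib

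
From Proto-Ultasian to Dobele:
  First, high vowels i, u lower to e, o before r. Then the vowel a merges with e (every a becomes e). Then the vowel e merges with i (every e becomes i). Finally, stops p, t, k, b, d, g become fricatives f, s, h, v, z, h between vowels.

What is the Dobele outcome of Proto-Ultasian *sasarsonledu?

Dobele: start from *sasarsonledu.
  rule 1: no change — sasarsonledu
  rule 2 (vowel merger): sasarsonledu → sesersonledu
  rule 3 (vowel merger): sesersonledu → sisirsonlidu
  rule 4 (intervocalic lenition): sisirsonlidu → sisirsonlizu
  ⇒ Dobele sisirsonlizu

sisirsonlizu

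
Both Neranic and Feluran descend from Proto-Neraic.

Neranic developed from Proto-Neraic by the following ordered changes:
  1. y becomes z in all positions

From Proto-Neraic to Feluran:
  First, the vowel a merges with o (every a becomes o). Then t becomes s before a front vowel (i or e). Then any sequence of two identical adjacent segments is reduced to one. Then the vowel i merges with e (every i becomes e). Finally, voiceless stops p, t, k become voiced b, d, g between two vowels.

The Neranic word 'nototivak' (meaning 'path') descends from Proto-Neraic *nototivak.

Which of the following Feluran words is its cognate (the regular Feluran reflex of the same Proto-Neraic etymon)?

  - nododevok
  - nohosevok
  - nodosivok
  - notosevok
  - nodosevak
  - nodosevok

nodosevok

Feluran: start from *nototivak.
  rule 1 (vowel merger): nototivak → nototivok
  rule 2 (palatalisation): nototivok → notosivok
  rule 3: no change — notosivok
  rule 4 (vowel merger): notosivok → notosevok
  rule 5 (intervocalic voicing): notosevok → nodosevok
  ⇒ Feluran nodosevok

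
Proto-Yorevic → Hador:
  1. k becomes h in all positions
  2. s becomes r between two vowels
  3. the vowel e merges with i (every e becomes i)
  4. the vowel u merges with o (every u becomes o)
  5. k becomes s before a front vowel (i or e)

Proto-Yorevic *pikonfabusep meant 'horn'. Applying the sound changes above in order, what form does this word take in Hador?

pihonfaborip

Hador: *pikonfabusep
  pikonfabusep → pihonfabusep   [unconditioned shift]
  pihonfabusep → pihonfaburep   [rhotacism]
  pihonfaburep → pihonfaburip   [vowel merger]
  pihonfaburip → pihonfaborip   [vowel merger]
  pihonfaborip (rule 5 does not apply)
  giving Hador pihonfaborip.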